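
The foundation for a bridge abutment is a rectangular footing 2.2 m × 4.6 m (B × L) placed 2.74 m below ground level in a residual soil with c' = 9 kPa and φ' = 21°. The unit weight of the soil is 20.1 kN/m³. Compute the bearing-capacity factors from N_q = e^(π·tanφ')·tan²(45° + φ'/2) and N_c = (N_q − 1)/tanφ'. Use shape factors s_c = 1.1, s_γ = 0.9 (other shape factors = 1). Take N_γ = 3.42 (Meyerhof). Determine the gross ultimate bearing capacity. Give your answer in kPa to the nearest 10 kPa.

tan21° = 0.3839, so N_q = e^(π×0.3839)·tan²(55.5°) = 3.34 × 2.117 = 7.07.
N_c = (7.07 − 1)/tan21° = 15.81.
Effective surcharge at the founding depth q = γ·D_f = 20.1 × 2.74 = 55.074 kPa.
q_ult = c·N_c·s_c + q·N_q + 0.5·γ·B·N_γ·s_γ
     = 9 × 15.815 × 1.1 + 55.074 × 7.0708 + 0.5 × 20.1 × 2.2 × 3.42 × 0.9
     = 156.57 + 389.42 + 68.055 = 614.04 kPa.

q_ult ≈ 610 kPa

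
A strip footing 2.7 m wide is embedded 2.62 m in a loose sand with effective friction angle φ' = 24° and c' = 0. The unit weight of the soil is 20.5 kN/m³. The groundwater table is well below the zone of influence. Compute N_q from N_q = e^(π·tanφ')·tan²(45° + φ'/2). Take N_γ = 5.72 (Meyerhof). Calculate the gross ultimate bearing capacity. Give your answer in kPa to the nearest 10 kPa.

q_ult ≈ 670 kPa

tan24° = 0.4452, so N_q = e^(π×0.4452)·tan²(57°) = 4.05 × 2.371 = 9.6.
Effective surcharge at the founding depth q = γ·D_f = 20.5 × 2.62 = 53.71 kPa.
q_ult = q·N_q + 0.5·γ·B·N_γ
     = 53.71 × 9.6034 + 0.5 × 20.5 × 2.7 × 5.72
     = 515.8 + 158.3 = 674.1 kPa.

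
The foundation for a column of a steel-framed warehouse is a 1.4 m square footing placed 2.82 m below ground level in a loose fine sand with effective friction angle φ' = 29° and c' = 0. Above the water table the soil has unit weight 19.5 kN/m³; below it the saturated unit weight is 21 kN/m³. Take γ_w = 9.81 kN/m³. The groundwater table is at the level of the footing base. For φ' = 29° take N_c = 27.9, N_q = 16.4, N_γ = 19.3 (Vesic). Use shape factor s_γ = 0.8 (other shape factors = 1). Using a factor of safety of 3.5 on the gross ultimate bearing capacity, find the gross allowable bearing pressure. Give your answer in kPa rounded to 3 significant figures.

q_all ≈ 292 kPa

q = γ·D_f = 19.5 × 2.82 = 54.99 kPa.
For the ½γBN_γ term take γ' = 21 − 9.81 = 11.19 kN/m³ (soil below base is submerged).
q·N_q = 54.99 × 16.4 = 901.84 kPa
0.5·γ·B·N_γ·s_γ = 0.5 × 11.19 × 1.4 × 19.3 × 0.8 = 120.94 kPa
q_ult = 901.84 + 120.94 = 1022.8 kPa.
q_all = 1022.8 / 3.5 = 292.22 kPa.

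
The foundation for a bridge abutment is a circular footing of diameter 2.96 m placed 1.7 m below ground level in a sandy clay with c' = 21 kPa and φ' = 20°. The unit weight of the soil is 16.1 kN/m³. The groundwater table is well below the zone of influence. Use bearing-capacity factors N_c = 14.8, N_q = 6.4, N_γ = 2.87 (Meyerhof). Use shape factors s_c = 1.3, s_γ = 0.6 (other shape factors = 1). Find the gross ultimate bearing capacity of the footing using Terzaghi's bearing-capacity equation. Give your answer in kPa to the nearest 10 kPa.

q = γ·D_f = 16.1 × 1.7 = 27.37 kPa.
c·N_c·s_c = 21 × 14.8 × 1.3 = 404.04 kPa
q·N_q = 27.37 × 6.4 = 175.17 kPa
0.5·γ·B·N_γ·s_γ = 0.5 × 16.1 × 2.96 × 2.87 × 0.6 = 41.032 kPa
q_ult = 404.04 + 175.17 + 41.032 = 620.24 kPa.

q_ult ≈ 620 kPa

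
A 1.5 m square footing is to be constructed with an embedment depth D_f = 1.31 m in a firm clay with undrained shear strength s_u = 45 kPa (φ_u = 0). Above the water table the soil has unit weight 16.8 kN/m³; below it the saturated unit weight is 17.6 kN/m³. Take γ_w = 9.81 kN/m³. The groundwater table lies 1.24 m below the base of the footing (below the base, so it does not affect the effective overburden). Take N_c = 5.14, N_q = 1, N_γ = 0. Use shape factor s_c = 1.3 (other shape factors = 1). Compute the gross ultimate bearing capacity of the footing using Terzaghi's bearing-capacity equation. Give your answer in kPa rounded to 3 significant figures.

q_ult ≈ 323 kPa

Effective surcharge at the founding depth q = γ·D_f = 16.8 × 1.31 = 22.008 kPa.
q_ult = c·N_c·s_c + q·N_q
     = 45 × 5.14 × 1.3 + 22.008 × 1
     = 300.69 + 22.008 = 322.7 kPa.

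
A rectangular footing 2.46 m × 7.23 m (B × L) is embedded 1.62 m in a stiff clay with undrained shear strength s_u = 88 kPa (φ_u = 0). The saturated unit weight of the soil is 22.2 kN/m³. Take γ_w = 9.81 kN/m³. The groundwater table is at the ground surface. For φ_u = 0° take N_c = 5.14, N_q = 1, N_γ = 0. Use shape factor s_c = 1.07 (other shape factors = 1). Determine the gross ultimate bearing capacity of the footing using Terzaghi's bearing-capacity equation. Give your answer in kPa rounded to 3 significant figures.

Water table at ground surface, so effective unit weight γ' = 22.2 − 9.81 = 12.39 kN/m³ is used throughout; overburden q = 12.39 × 1.62 = 20.072 kPa.
Cohesion term c·N_c·s_c = 88 × 5.14 × 1.07 = 483.98 kPa; surcharge term q·N_q = 20.072 × 1 = 20.072 kPa.
q_ult = 483.98 + 20.072 = 504.05 kPa.

q_ult ≈ 504 kPa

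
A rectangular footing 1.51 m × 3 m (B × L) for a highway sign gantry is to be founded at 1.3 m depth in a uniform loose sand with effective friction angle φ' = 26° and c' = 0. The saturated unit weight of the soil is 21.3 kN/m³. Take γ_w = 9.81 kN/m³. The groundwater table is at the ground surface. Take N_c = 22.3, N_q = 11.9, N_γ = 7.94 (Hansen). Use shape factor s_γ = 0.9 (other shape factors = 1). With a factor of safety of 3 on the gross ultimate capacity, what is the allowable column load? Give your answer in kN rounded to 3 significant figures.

With the water table at the surface the whole profile is submerged: γ' = 21.3 − 9.81 = 11.49 kN/m³, so q = γ'·D_f = 14.937 kPa; the same γ' applies in the ½γBN_γ term.
q_ult = q·N_q + 0.5·γ·B·N_γ·s_γ
     = 14.937 × 11.9 + 0.5 × 11.49 × 1.51 × 7.94 × 0.9
     = 177.75 + 61.991 = 239.74 kPa.
Gross allowable pressure q_all = 239.74 / 3 = 79.914 kPa.
Footing area = 4.53 m², so allowable column load = 79.914 × 4.53 = 362.01 kN.

P_all ≈ 362 kN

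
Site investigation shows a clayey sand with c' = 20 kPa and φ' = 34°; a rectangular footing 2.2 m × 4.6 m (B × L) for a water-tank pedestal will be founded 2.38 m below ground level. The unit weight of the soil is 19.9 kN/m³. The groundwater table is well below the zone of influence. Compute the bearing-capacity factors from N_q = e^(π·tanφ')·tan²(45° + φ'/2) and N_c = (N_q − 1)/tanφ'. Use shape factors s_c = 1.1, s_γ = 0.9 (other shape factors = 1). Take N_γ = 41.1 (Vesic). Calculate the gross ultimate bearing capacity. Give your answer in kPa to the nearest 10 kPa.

tan34° = 0.6745, so N_q = e^(π×0.6745)·tan²(62°) = 8.323 × 3.537 = 29.44.
N_c = (29.44 − 1)/tan34° = 42.16.
q = γ·D_f = 19.9 × 2.38 = 47.362 kPa.
c·N_c·s_c = 20 × 42.164 × 1.1 = 927.6 kPa
q·N_q = 47.362 × 29.44 = 1394.3 kPa
0.5·γ·B·N_γ·s_γ = 0.5 × 19.9 × 2.2 × 41.1 × 0.9 = 809.71 kPa
q_ult = 927.6 + 1394.3 + 809.71 = 3131.6 kPa.

q_ult ≈ 3130 kPa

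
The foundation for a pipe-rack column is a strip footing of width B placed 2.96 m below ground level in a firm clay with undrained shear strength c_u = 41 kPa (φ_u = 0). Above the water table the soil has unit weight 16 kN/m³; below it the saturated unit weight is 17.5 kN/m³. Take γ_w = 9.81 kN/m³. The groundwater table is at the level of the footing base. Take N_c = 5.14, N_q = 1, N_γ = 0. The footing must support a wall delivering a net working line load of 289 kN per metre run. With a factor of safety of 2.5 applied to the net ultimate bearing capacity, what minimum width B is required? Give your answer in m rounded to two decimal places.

B = 3.43 m

Overburden at base level: q = 16 × 2.96 = 47.36 kPa.
Cohesion term c·N_c = 41 × 5.14 = 210.74 kPa; surcharge term q·N_q = 47.36 × 1 = 47.36 kPa.
q_ult = 210.74 + 47.36 = 258.1 kPa.
For φ = 0 the ½γBN_γ term vanishes, so q_ult is independent of B. q_net = 258.1 − 47.36 = 210.74 kPa; q_all(net) = 210.74/2.5 = 84.296 kPa.
Required width B = w / q_all(net) = 289 / 84.296 = 3.428 m.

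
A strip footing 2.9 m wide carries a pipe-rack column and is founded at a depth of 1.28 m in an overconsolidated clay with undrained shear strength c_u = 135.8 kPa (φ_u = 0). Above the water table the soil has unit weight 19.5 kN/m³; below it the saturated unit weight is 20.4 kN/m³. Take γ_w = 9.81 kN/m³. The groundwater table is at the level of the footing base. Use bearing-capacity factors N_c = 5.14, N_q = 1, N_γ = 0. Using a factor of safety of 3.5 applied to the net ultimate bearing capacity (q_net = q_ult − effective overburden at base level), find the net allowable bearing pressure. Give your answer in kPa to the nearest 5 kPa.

q_all(net) ≈ 200 kPa

q = γ·D_f = 19.5 × 1.28 = 24.96 kPa.
c·N_c = 135.8 × 5.14 = 698.01 kPa
q·N_q = 24.96 × 1 = 24.96 kPa
q_ult = 698.01 + 24.96 = 722.97 kPa.
Net ultimate: q_net = 722.97 − 24.96 = 698.01 kPa.
q_all(net) = 698.01 / 3.5 = 199.43 kPa.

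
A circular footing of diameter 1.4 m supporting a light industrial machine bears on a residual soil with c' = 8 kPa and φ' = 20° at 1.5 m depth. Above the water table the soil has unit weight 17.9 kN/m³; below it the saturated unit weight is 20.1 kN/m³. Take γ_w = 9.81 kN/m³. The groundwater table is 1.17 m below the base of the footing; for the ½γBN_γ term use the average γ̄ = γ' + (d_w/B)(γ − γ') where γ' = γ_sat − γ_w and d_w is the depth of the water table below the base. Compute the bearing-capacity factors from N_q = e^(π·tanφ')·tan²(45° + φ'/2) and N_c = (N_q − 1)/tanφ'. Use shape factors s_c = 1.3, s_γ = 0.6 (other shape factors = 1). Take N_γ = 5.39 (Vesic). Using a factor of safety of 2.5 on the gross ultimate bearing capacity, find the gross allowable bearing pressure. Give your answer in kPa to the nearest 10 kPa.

N_q = e^(π·tan20°)·tan²(55°) = 6.4; N_c = (N_q − 1)/tanφ' = 14.83.
q = γ·D_f = 17.9 × 1.5 = 26.85 kPa.
γ' = 10.29 kN/m³; averaging over the depth B below the base, γ̄ = γ' + (d_w/B)(γ − γ') = 16.65 kN/m³.
c·N_c·s_c = 8 × 14.835 × 1.3 = 154.28 kPa
q·N_q = 26.85 × 6.3994 = 171.82 kPa
0.5·γ·B·N_γ·s_γ = 0.5 × 16.65 × 1.4 × 5.39 × 0.6 = 37.692 kPa
q_ult = 154.28 + 171.82 + 37.692 = 363.8 kPa.
q_all = 363.8 / 2.5 = 145.52 kPa.

q_all ≈ 150 kPa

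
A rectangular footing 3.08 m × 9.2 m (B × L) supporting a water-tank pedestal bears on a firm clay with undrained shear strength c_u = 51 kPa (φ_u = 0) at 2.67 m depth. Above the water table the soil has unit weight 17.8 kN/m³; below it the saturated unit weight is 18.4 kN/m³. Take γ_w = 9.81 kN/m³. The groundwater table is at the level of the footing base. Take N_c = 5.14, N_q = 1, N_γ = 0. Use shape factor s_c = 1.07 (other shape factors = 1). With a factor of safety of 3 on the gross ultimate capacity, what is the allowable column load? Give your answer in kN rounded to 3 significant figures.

P_all ≈ 3100 kN

Effective surcharge at the founding depth q = γ·D_f = 17.8 × 2.67 = 47.526 kPa.
q_ult = c·N_c·s_c + q·N_q
     = 51 × 5.14 × 1.07 + 47.526 × 1
     = 280.49 + 47.526 = 328.02 kPa.
Gross allowable pressure q_all = 328.02 / 3 = 109.34 kPa.
Footing area = 28.336 m², so allowable column load = 109.34 × 28.336 = 3098.2 kN.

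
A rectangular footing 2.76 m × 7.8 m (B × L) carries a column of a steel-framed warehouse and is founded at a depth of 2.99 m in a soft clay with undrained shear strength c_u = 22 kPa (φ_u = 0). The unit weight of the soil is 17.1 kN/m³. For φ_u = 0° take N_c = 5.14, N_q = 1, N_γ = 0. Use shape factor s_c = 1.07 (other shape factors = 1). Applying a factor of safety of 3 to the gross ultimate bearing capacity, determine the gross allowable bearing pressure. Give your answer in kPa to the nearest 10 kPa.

Effective surcharge at the founding depth q = γ·D_f = 17.1 × 2.99 = 51.129 kPa.
q_ult = c·N_c·s_c + q·N_q
     = 22 × 5.14 × 1.07 + 51.129 × 1
     = 121 + 51.129 = 172.12 kPa.
q_all = q_ult / FS = 172.12 / 3 = 57.375 kPa.

q_all ≈ 60 kPa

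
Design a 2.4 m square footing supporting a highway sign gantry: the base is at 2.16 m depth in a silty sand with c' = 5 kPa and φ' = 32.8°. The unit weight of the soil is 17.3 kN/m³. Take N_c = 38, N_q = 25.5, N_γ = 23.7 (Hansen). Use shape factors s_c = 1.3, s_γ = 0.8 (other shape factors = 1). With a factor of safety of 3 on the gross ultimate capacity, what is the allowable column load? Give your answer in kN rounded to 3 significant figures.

P_all ≈ 3060 kN

q = γ·D_f = 17.3 × 2.16 = 37.368 kPa.
c·N_c·s_c = 5 × 38 × 1.3 = 247 kPa
q·N_q = 37.368 × 25.5 = 952.88 kPa
0.5·γ·B·N_γ·s_γ = 0.5 × 17.3 × 2.4 × 23.7 × 0.8 = 393.61 kPa
q_ult = 247 + 952.88 + 393.61 = 1593.5 kPa.
Gross allowable pressure q_all = 1593.5 / 3 = 531.16 kPa.
Footing area = 5.76 m², so allowable column load = 531.16 × 5.76 = 3059.5 kN.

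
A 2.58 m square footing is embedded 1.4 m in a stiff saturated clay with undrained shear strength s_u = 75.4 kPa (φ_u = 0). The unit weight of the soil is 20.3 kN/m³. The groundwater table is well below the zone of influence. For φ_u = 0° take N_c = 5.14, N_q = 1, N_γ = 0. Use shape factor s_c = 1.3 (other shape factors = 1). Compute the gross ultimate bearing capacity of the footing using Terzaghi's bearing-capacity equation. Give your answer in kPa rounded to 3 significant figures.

q_ult ≈ 532 kPa

q = γ·D_f = 20.3 × 1.4 = 28.42 kPa.
c·N_c·s_c = 75.4 × 5.14 × 1.3 = 503.82 kPa
q·N_q = 28.42 × 1 = 28.42 kPa
q_ult = 503.82 + 28.42 = 532.24 kPa.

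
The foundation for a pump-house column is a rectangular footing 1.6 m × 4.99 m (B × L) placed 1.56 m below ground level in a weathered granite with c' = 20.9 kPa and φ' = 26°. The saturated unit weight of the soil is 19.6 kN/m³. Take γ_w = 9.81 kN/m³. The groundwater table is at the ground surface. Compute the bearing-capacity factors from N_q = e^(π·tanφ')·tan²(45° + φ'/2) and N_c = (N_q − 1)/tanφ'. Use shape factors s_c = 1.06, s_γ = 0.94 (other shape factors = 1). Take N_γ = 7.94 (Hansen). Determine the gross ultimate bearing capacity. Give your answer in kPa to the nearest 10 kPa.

tan26° = 0.4877, so N_q = e^(π×0.4877)·tan²(58°) = 4.629 × 2.561 = 11.85.
N_c = (11.85 − 1)/tan26° = 22.25.
γ' = 19.6 − 9.81 = 9.79 kN/m³ (submerged throughout). q = 9.79 × 1.56 = 15.272 kPa; the same γ' applies in the ½γBN_γ term.
c·N_c·s_c = 20.9 × 22.254 × 1.06 = 493.02 kPa
q·N_q = 15.272 × 11.854 = 181.04 kPa
0.5·γ·B·N_γ·s_γ = 0.5 × 9.79 × 1.6 × 7.94 × 0.94 = 58.455 kPa
q_ult = 493.02 + 181.04 + 58.455 = 732.52 kPa.

q_ult ≈ 730 kPa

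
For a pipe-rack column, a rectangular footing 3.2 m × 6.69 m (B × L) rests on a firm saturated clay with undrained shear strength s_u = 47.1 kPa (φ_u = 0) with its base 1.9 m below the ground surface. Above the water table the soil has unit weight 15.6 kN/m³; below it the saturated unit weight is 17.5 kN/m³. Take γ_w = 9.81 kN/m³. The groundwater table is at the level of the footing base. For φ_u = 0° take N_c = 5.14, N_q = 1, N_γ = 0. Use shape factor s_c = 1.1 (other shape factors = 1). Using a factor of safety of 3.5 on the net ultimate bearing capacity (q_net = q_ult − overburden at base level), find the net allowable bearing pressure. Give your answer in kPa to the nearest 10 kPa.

q_all(net) ≈ 80 kPa

q = γ·D_f = 15.6 × 1.9 = 29.64 kPa.
c·N_c·s_c = 47.1 × 5.14 × 1.1 = 266.3 kPa
q·N_q = 29.64 × 1 = 29.64 kPa
q_ult = 266.3 + 29.64 = 295.94 kPa.
q_net = 295.94 − 29.64 = 266.3 kPa.
q_all(net) = 266.3 / 3.5 = 76.087 kPa.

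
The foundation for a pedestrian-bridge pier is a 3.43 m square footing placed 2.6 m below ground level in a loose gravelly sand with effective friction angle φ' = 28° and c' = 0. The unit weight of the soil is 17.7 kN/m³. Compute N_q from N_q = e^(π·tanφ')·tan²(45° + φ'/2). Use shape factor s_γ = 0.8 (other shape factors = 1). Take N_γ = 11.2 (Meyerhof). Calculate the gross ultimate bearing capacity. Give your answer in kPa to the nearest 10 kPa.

tan28° = 0.5317, so N_q = e^(π×0.5317)·tan²(59°) = 5.314 × 2.77 = 14.72.
Overburden at base level: q = 17.7 × 2.6 = 46.02 kPa.
Surcharge term q·N_q = 46.02 × 14.72 = 677.41 kPa; self-weight term 0.5·γ·B·N_γ·s_γ = 0.5 × 17.7 × 3.43 × 11.2 × 0.8 = 271.99 kPa.
q_ult = 677.41 + 271.99 = 949.39 kPa.

q_ult ≈ 950 kPa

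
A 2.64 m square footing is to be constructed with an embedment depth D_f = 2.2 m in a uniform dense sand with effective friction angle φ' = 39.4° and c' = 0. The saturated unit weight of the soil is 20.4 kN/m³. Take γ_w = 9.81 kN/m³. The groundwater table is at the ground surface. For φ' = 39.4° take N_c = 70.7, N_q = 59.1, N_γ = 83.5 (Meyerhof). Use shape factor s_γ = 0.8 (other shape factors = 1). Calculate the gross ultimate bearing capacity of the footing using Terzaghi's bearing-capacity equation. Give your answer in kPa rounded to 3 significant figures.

γ' = 20.4 − 9.81 = 10.59 kN/m³ (submerged throughout). q = 10.59 × 2.2 = 23.298 kPa; the same γ' applies in the ½γBN_γ term.
q·N_q = 23.298 × 59.1 = 1376.9 kPa
0.5·γ·B·N_γ·s_γ = 0.5 × 10.59 × 2.64 × 83.5 × 0.8 = 933.78 kPa
q_ult = 1376.9 + 933.78 = 2310.7 kPa.

q_ult ≈ 2310 kPa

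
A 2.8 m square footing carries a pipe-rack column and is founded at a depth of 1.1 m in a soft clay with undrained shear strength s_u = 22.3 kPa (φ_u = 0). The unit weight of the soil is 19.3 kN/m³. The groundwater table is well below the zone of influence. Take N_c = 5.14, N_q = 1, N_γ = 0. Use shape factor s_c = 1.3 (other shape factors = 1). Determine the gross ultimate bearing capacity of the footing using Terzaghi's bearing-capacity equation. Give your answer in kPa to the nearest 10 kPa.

q_ult ≈ 170 kPa

Effective surcharge at the founding depth q = γ·D_f = 19.3 × 1.1 = 21.23 kPa.
q_ult = c·N_c·s_c + q·N_q
     = 22.3 × 5.14 × 1.3 + 21.23 × 1
     = 149.01 + 21.23 = 170.24 kPa.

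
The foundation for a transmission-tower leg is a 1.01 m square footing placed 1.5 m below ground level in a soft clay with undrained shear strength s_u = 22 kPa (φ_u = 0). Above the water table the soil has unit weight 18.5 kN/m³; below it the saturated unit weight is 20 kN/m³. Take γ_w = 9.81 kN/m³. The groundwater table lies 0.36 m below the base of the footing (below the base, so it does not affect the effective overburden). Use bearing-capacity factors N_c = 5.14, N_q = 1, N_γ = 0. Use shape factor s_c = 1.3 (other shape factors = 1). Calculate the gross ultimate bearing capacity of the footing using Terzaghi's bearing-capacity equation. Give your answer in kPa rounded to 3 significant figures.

q_ult ≈ 175 kPa

q = γ·D_f = 18.5 × 1.5 = 27.75 kPa.
c·N_c·s_c = 22 × 5.14 × 1.3 = 147 kPa
q·N_q = 27.75 × 1 = 27.75 kPa
q_ult = 147 + 27.75 = 174.75 kPa.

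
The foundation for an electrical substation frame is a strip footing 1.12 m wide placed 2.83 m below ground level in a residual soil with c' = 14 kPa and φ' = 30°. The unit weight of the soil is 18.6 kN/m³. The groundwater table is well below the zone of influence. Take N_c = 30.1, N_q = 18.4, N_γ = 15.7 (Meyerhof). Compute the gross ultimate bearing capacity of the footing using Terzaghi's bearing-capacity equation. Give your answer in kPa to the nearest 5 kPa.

q_ult ≈ 1555 kPa

Overburden at base level: q = 18.6 × 2.83 = 52.638 kPa.
Cohesion term c·N_c = 14 × 30.1 = 421.4 kPa; surcharge term q·N_q = 52.638 × 18.4 = 968.54 kPa; self-weight term 0.5·γ·B·N_γ = 0.5 × 18.6 × 1.12 × 15.7 = 163.53 kPa.
q_ult = 421.4 + 968.54 + 163.53 = 1553.5 kPa.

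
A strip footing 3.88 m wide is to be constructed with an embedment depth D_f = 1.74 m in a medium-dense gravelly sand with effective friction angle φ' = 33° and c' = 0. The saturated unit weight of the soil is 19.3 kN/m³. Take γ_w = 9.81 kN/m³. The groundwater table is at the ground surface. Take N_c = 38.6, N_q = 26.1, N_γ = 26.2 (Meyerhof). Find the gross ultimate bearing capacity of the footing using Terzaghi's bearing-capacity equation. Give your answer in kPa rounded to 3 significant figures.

γ' = 19.3 − 9.81 = 9.49 kN/m³ (submerged throughout). q = 9.49 × 1.74 = 16.513 kPa; the same γ' applies in the ½γBN_γ term.
q·N_q = 16.513 × 26.1 = 430.98 kPa
0.5·γ·B·N_γ = 0.5 × 9.49 × 3.88 × 26.2 = 482.36 kPa
q_ult = 430.98 + 482.36 = 913.34 kPa.

q_ult ≈ 913 kPa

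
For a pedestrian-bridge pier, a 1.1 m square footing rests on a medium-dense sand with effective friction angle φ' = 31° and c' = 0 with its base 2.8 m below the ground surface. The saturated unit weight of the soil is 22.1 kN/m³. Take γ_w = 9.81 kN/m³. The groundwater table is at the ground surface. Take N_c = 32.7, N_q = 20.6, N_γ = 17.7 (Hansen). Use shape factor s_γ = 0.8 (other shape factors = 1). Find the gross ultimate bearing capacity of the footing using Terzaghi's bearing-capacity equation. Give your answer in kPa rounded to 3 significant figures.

q_ult ≈ 805 kPa

γ' = 22.1 − 9.81 = 12.29 kN/m³ (submerged throughout). q = 12.29 × 2.8 = 34.412 kPa; the same γ' applies in the ½γBN_γ term.
q·N_q = 34.412 × 20.6 = 708.89 kPa
0.5·γ·B·N_γ·s_γ = 0.5 × 12.29 × 1.1 × 17.7 × 0.8 = 95.715 kPa
q_ult = 708.89 + 95.715 = 804.6 kPa.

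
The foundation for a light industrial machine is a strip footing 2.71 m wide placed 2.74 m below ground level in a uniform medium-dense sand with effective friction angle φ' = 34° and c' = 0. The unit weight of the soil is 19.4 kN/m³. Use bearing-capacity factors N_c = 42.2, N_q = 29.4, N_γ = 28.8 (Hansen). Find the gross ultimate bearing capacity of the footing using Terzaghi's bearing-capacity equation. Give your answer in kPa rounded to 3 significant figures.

q_ult ≈ 2320 kPa

q = γ·D_f = 19.4 × 2.74 = 53.156 kPa.
q·N_q = 53.156 × 29.4 = 1562.8 kPa
0.5·γ·B·N_γ = 0.5 × 19.4 × 2.71 × 28.8 = 757.07 kPa
q_ult = 1562.8 + 757.07 = 2319.9 kPa.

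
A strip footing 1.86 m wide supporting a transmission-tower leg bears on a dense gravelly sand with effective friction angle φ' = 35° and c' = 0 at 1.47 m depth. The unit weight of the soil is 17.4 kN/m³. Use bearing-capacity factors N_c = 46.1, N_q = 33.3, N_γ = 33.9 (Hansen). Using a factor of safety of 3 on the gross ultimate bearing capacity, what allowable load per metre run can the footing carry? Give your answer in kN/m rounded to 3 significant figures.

q = γ·D_f = 17.4 × 1.47 = 25.578 kPa.
q·N_q = 25.578 × 33.3 = 851.75 kPa
0.5·γ·B·N_γ = 0.5 × 17.4 × 1.86 × 33.9 = 548.57 kPa
q_ult = 851.75 + 548.57 = 1400.3 kPa.
Gross allowable pressure q_all = 1400.3 / 3 = 466.77 kPa.
Allowable wall load = q_all × B = 466.77 × 1.86 = 868.2 kN per metre run.

≈ 868 kN/m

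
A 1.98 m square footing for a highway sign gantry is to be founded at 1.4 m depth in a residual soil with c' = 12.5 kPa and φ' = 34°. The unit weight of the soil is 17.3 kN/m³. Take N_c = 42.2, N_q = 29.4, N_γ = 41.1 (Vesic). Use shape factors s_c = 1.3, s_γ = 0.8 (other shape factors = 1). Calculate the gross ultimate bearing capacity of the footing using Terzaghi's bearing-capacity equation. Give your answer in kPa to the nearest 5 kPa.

Effective surcharge at the founding depth q = γ·D_f = 17.3 × 1.4 = 24.22 kPa.
q_ult = c·N_c·s_c + q·N_q + 0.5·γ·B·N_γ·s_γ
     = 12.5 × 42.2 × 1.3 + 24.22 × 29.4 + 0.5 × 17.3 × 1.98 × 41.1 × 0.8
     = 685.75 + 712.07 + 563.14 = 1961 kPa.

q_ult ≈ 1960 kPa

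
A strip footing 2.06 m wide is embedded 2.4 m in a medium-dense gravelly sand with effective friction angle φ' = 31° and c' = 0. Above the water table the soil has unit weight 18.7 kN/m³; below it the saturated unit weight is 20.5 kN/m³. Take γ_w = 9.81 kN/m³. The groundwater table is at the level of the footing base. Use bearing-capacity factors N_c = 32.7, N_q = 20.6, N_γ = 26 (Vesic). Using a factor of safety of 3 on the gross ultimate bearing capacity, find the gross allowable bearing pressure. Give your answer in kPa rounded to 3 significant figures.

q_all ≈ 404 kPa

q = γ·D_f = 18.7 × 2.4 = 44.88 kPa.
For the ½γBN_γ term take γ' = 20.5 − 9.81 = 10.69 kN/m³ (soil below base is submerged).
q·N_q = 44.88 × 20.6 = 924.53 kPa
0.5·γ·B·N_γ = 0.5 × 10.69 × 2.06 × 26 = 286.28 kPa
q_ult = 924.53 + 286.28 = 1210.8 kPa.
q_all = 1210.8 / 3 = 403.6 kPa.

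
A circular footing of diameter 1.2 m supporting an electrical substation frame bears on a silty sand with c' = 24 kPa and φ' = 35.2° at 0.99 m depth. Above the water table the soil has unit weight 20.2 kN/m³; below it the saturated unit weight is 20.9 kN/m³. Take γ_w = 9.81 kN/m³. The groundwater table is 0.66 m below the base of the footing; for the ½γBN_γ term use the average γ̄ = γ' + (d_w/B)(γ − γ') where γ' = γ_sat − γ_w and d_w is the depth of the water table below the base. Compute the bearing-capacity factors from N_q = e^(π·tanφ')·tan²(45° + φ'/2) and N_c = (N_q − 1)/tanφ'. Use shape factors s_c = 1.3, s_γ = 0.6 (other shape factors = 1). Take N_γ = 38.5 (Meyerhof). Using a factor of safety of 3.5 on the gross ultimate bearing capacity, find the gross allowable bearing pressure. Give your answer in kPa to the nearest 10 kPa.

N_q = e^(π·tan35.2°)·tan²(62.6°) = 34.14; N_c = (N_q − 1)/tanφ' = 46.97.
Effective surcharge at the founding depth q = γ·D_f = 20.2 × 0.99 = 19.998 kPa.
With d_w = 0.66 m < B, γ̄ = 11.09 + (0.66/1.2) × (20.2 − 11.09) = 16.101 kN/m³.
q_ult = c·N_c·s_c + q·N_q + 0.5·γ·B·N_γ·s_γ
     = 24 × 46.973 × 1.3 + 19.998 × 34.136 + 0.5 × 16.101 × 1.2 × 38.5 × 0.6
     = 1465.6 + 682.65 + 223.15 = 2371.4 kPa.
q_all = 2371.4 / 3.5 = 677.54 kPa.

q_all ≈ 680 kPa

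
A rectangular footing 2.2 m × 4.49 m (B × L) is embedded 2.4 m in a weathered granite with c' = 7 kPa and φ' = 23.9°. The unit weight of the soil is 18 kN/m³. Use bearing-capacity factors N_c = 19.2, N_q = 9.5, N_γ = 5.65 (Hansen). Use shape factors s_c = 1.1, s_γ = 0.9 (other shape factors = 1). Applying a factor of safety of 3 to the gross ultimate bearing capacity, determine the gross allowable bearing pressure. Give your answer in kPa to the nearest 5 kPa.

q_all ≈ 220 kPa

Effective surcharge at the founding depth q = γ·D_f = 18 × 2.4 = 43.2 kPa.
q_ult = c·N_c·s_c + q·N_q + 0.5·γ·B·N_γ·s_γ
     = 7 × 19.2 × 1.1 + 43.2 × 9.5 + 0.5 × 18 × 2.2 × 5.65 × 0.9
     = 147.84 + 410.4 + 100.68 = 658.92 kPa.
q_all = q_ult / FS = 658.92 / 3 = 219.64 kPa.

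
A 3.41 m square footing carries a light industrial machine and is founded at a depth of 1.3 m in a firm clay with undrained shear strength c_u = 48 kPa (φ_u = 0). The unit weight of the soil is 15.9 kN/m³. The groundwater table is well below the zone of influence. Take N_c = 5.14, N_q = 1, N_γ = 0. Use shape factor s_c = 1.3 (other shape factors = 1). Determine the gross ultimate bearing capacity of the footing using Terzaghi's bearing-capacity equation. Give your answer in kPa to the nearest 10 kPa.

Overburden at base level: q = 15.9 × 1.3 = 20.67 kPa.
Cohesion term c·N_c·s_c = 48 × 5.14 × 1.3 = 320.74 kPa; surcharge term q·N_q = 20.67 × 1 = 20.67 kPa.
q_ult = 320.74 + 20.67 = 341.41 kPa.

q_ult ≈ 340 kPa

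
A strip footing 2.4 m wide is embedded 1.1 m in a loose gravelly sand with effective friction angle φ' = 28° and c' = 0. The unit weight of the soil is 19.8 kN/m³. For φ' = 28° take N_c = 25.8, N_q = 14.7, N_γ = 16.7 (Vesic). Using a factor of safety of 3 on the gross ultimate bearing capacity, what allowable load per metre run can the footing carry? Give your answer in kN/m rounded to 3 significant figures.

q = γ·D_f = 19.8 × 1.1 = 21.78 kPa.
q·N_q = 21.78 × 14.7 = 320.17 kPa
0.5·γ·B·N_γ = 0.5 × 19.8 × 2.4 × 16.7 = 396.79 kPa
q_ult = 320.17 + 396.79 = 716.96 kPa.
Gross allowable pressure q_all = 716.96 / 3 = 238.99 kPa.
Allowable wall load = q_all × B = 238.99 × 2.4 = 573.57 kN per metre run.

≈ 574 kN/m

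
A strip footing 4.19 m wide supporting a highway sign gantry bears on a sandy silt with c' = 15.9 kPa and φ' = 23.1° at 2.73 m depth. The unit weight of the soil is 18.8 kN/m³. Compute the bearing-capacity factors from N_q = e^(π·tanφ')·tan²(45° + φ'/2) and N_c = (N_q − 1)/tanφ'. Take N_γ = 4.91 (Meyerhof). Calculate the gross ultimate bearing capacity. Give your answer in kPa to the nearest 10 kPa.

tan23.1° = 0.4265, so N_q = e^(π×0.4265)·tan²(56.55°) = 3.819 × 2.291 = 8.75.
N_c = (8.75 − 1)/tan23.1° = 18.17.
Overburden at base level: q = 18.8 × 2.73 = 51.324 kPa.
Cohesion term c·N_c = 15.9 × 18.171 = 288.92 kPa; surcharge term q·N_q = 51.324 × 8.7506 = 449.12 kPa; self-weight term 0.5·γ·B·N_γ = 0.5 × 18.8 × 4.19 × 4.91 = 193.39 kPa.
q_ult = 288.92 + 449.12 + 193.39 = 931.42 kPa.

q_ult ≈ 930 kPa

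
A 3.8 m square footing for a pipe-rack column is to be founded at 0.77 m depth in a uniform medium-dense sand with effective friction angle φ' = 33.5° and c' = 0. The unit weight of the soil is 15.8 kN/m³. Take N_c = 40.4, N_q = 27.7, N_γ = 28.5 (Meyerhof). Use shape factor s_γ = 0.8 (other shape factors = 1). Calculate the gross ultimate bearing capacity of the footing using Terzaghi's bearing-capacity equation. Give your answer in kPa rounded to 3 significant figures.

q = γ·D_f = 15.8 × 0.77 = 12.166 kPa.
q·N_q = 12.166 × 27.7 = 337 kPa
0.5·γ·B·N_γ·s_γ = 0.5 × 15.8 × 3.8 × 28.5 × 0.8 = 684.46 kPa
q_ult = 337 + 684.46 = 1021.5 kPa.

q_ult ≈ 1020 kPa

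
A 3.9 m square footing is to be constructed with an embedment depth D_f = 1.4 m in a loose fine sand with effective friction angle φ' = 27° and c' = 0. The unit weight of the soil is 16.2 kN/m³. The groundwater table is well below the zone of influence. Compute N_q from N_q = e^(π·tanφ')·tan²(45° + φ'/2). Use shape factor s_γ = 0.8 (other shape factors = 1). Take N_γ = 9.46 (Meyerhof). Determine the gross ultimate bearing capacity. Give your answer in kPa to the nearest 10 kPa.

q_ult ≈ 540 kPa

tan27° = 0.5095, so N_q = e^(π×0.5095)·tan²(58.5°) = 4.957 × 2.663 = 13.2.
Overburden at base level: q = 16.2 × 1.4 = 22.68 kPa.
Surcharge term q·N_q = 22.68 × 13.199 = 299.36 kPa; self-weight term 0.5·γ·B·N_γ·s_γ = 0.5 × 16.2 × 3.9 × 9.46 × 0.8 = 239.07 kPa.
q_ult = 299.36 + 239.07 = 538.43 kPa.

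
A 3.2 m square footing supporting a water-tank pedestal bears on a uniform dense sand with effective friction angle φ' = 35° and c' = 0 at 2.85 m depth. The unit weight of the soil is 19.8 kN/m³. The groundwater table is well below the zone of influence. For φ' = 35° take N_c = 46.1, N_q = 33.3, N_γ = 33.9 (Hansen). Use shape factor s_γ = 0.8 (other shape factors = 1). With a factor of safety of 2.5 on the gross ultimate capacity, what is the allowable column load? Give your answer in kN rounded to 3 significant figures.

q = γ·D_f = 19.8 × 2.85 = 56.43 kPa.
q·N_q = 56.43 × 33.3 = 1879.1 kPa
0.5·γ·B·N_γ·s_γ = 0.5 × 19.8 × 3.2 × 33.9 × 0.8 = 859.16 kPa
q_ult = 1879.1 + 859.16 = 2738.3 kPa.
Gross allowable pressure q_all = 2738.3 / 2.5 = 1095.3 kPa.
Footing area = 10.24 m², so allowable column load = 1095.3 × 10.24 = 11216 kN.

P_all ≈ 11200 kN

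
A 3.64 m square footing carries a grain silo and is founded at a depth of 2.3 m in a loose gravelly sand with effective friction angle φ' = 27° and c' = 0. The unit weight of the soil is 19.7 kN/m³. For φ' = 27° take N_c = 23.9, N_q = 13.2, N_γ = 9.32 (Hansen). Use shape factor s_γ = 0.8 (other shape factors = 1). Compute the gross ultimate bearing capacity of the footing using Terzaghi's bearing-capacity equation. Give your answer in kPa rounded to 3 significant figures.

q_ult ≈ 865 kPa

q = γ·D_f = 19.7 × 2.3 = 45.31 kPa.
q·N_q = 45.31 × 13.2 = 598.09 kPa
0.5·γ·B·N_γ·s_γ = 0.5 × 19.7 × 3.64 × 9.32 × 0.8 = 267.33 kPa
q_ult = 598.09 + 267.33 = 865.42 kPa.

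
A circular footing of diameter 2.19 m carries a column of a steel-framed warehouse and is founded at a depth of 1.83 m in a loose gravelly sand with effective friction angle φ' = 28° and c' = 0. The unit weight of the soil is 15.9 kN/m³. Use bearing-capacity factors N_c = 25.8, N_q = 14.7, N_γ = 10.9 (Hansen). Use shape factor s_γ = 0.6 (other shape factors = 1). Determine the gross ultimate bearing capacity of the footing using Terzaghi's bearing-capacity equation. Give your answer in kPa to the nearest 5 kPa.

Effective surcharge at the founding depth q = γ·D_f = 15.9 × 1.83 = 29.097 kPa.
q_ult = q·N_q + 0.5·γ·B·N_γ·s_γ
     = 29.097 × 14.7 + 0.5 × 15.9 × 2.19 × 10.9 × 0.6
     = 427.73 + 113.86 = 541.59 kPa.

q_ult ≈ 540 kPa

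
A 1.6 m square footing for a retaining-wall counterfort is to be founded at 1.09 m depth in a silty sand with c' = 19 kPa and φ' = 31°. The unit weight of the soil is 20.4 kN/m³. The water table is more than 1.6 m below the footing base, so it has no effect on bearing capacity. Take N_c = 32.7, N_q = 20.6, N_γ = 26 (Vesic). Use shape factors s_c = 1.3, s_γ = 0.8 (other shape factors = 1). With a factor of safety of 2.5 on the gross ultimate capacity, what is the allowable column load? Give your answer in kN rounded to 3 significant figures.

Overburden at base level: q = 20.4 × 1.09 = 22.236 kPa.
Cohesion term c·N_c·s_c = 19 × 32.7 × 1.3 = 807.69 kPa; surcharge term q·N_q = 22.236 × 20.6 = 458.06 kPa; self-weight term 0.5·γ·B·N_γ·s_γ = 0.5 × 20.4 × 1.6 × 26 × 0.8 = 339.46 kPa.
q_ult = 807.69 + 458.06 + 339.46 = 1605.2 kPa.
Gross allowable pressure q_all = 1605.2 / 2.5 = 642.08 kPa.
Footing area = 2.56 m², so allowable column load = 642.08 × 2.56 = 1643.7 kN.

P_all ≈ 1640 kN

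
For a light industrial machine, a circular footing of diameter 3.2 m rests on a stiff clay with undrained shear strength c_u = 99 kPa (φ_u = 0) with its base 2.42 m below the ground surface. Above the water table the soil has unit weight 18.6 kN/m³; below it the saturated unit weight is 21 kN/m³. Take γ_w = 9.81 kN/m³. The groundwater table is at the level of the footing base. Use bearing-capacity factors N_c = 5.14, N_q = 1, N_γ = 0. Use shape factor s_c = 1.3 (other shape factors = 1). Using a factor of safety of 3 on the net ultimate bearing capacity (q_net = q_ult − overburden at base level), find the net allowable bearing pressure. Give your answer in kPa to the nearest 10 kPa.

q_all(net) ≈ 220 kPa

Effective surcharge at the founding depth q = γ·D_f = 18.6 × 2.42 = 45.012 kPa.
q_ult = c·N_c·s_c + q·N_q
     = 99 × 5.14 × 1.3 + 45.012 × 1
     = 661.52 + 45.012 = 706.53 kPa.
q_net = 706.53 − 45.012 = 661.52 kPa.
q_all(net) = 661.52 / 3 = 220.51 kPa.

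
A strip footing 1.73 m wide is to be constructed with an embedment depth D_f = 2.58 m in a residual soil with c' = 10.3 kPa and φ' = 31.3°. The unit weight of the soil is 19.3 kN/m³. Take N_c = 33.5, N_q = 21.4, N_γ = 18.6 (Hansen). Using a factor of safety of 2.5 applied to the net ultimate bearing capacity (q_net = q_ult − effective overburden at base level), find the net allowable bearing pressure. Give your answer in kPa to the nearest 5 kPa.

q_all(net) ≈ 670 kPa

q = γ·D_f = 19.3 × 2.58 = 49.794 kPa.
c·N_c = 10.3 × 33.5 = 345.05 kPa
q·N_q = 49.794 × 21.4 = 1065.6 kPa
0.5·γ·B·N_γ = 0.5 × 19.3 × 1.73 × 18.6 = 310.52 kPa
q_ult = 345.05 + 1065.6 + 310.52 = 1721.2 kPa.
Net ultimate: q_net = 1721.2 − 49.794 = 1671.4 kPa.
q_all(net) = 1671.4 / 2.5 = 668.55 kPa.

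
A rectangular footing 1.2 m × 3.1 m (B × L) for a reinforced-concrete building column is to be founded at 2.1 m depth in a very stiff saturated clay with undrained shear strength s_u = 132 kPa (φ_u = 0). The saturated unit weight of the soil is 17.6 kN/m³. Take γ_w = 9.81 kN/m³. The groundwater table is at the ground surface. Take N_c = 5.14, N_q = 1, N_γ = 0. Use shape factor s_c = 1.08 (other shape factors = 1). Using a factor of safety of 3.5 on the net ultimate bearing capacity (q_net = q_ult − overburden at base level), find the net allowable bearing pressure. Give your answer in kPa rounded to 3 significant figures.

γ' = 17.6 − 9.81 = 7.79 kN/m³ (submerged throughout). q = 7.79 × 2.1 = 16.359 kPa.
c·N_c·s_c = 132 × 5.14 × 1.08 = 732.76 kPa
q·N_q = 16.359 × 1 = 16.359 kPa
q_ult = 732.76 + 16.359 = 749.12 kPa.
q_net = 749.12 − 16.359 = 732.76 kPa.
q_all(net) = 732.76 / 3.5 = 209.36 kPa.

q_all(net) ≈ 209 kPa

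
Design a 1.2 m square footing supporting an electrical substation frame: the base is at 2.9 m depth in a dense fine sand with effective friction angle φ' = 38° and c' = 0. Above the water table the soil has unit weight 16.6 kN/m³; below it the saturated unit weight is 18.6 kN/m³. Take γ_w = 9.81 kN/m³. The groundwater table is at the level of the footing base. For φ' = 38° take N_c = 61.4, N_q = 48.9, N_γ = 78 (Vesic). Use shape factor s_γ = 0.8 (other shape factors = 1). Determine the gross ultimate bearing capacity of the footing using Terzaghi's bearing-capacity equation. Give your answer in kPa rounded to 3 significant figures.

q_ult ≈ 2680 kPa

Effective surcharge at the founding depth q = γ·D_f = 16.6 × 2.9 = 48.14 kPa.
The water table coincides with the base, so in the self-weight term γ → γ' = 8.79 kN/m³.
q_ult = q·N_q + 0.5·γ·B·N_γ·s_γ
     = 48.14 × 48.9 + 0.5 × 8.79 × 1.2 × 78 × 0.8
     = 2354 + 329.1 = 2683.1 kPa.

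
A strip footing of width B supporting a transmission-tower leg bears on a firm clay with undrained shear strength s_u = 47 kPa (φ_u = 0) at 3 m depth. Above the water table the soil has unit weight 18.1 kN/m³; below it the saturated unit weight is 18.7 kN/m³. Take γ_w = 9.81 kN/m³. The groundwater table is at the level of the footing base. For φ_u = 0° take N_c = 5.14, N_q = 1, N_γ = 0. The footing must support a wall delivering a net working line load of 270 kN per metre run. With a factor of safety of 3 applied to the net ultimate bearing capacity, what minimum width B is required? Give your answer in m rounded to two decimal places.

B = 3.35 m

q = γ·D_f = 18.1 × 3 = 54.3 kPa.
c·N_c = 47 × 5.14 = 241.58 kPa
q·N_q = 54.3 × 1 = 54.3 kPa
q_ult = 241.58 + 54.3 = 295.88 kPa.
For φ = 0 the ½γBN_γ term vanishes, so q_ult is independent of B. q_net = 295.88 − 54.3 = 241.58 kPa; q_all(net) = 241.58/3 = 80.527 kPa.
Required width B = w / q_all(net) = 270 / 80.527 = 3.353 m.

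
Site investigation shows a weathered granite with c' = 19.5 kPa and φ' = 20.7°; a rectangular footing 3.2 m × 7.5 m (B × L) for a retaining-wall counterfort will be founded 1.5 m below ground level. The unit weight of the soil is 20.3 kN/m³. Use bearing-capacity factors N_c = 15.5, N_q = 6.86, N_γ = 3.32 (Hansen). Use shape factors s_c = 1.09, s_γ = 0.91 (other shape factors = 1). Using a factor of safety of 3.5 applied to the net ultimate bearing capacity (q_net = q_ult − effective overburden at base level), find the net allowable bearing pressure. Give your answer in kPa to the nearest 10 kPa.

q = γ·D_f = 20.3 × 1.5 = 30.45 kPa.
c·N_c·s_c = 19.5 × 15.5 × 1.09 = 329.45 kPa
q·N_q = 30.45 × 6.86 = 208.89 kPa
0.5·γ·B·N_γ·s_γ = 0.5 × 20.3 × 3.2 × 3.32 × 0.91 = 98.129 kPa
q_ult = 329.45 + 208.89 + 98.129 = 636.47 kPa.
Net ultimate: q_net = 636.47 − 30.45 = 606.02 kPa.
q_all(net) = 606.02 / 3.5 = 173.15 kPa.

q_all(net) ≈ 170 kPa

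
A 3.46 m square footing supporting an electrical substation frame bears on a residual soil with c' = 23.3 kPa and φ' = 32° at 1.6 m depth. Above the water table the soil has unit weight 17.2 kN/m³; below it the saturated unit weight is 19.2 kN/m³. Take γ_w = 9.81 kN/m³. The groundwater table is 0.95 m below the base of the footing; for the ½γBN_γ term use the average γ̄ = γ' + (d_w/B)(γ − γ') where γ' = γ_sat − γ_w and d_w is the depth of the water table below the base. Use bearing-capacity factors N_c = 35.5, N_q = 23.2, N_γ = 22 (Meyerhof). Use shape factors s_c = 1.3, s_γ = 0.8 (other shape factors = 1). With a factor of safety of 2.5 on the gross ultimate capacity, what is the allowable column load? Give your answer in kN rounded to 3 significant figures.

Overburden at base level: q = 17.2 × 1.6 = 27.52 kPa.
The water table is 0.95 m below the base (< B = 3.46 m), so the ½γBN_γ term uses γ̄ = γ' + (d_w/B)(γ − γ') = 9.39 + (0.95/3.46)(17.2 − 9.39) = 11.534 kN/m³.
Cohesion term c·N_c·s_c = 23.3 × 35.5 × 1.3 = 1075.3 kPa; surcharge term q·N_q = 27.52 × 23.2 = 638.46 kPa; self-weight term 0.5·γ·B·N_γ·s_γ = 0.5 × 11.534 × 3.46 × 22 × 0.8 = 351.2 kPa.
q_ult = 1075.3 + 638.46 + 351.2 = 2065 kPa.
Gross allowable pressure q_all = 2065 / 2.5 = 825.98 kPa.
Footing area = 11.9716 m², so allowable column load = 825.98 × 11.9716 = 9888.3 kN.

P_all ≈ 9890 kN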